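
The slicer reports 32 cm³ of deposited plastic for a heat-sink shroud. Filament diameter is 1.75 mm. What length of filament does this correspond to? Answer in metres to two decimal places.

13.30 m

Cross-section of 1.75 mm filament: π·(1.75/2)² = 2.4053 mm².
Length = 32 cm³ / 2.4053 mm² = 32000 / 2.4053 = 13303.95 mm = 13.30 m.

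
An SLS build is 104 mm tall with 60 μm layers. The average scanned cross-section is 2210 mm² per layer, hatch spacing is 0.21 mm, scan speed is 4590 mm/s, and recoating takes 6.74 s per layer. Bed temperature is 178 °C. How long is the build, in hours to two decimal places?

Layer count = ceil(104 / 0.06) = 1734.
Scan path per layer = 2210 / 0.21, so 10523.8 mm.
Scan time per layer = 10523.8 / 4590 = 2.2928 s.
Per-layer time = 2.2928 + 6.74 = 9.0328 s.
Total: 1734 × 9.0328 s = 15662.8752 s → 4.35 hours.

4.35 hours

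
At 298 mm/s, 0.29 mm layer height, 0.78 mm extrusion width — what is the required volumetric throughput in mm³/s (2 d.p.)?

67.41

Bead cross-section = 0.29 × 0.78 = 0.2262 mm².
Q = v·A = 298 × 0.2262 = 67.41 mm³/s.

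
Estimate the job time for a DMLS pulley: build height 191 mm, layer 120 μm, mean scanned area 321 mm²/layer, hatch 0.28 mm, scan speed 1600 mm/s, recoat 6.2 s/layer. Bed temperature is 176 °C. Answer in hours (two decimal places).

Number of layers: 191 / 0.12 → 1592 (rounded up).
Scan path per layer: 321 / 0.28 → 1146.4 mm.
Per-layer scan time = 1146.4 / 1600, so 0.7165 s.
Layer cycle = 0.7165 + 6.2, so 6.9165 s.
Total: 1592 × 6.9165 s = 11011.068 s → 3.06 hours.

3.06 hours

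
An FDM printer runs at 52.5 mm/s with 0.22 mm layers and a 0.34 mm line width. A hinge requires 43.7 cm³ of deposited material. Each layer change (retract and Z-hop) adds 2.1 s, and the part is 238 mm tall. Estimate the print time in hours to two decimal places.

3.72 hours

Bead cross-section: 0.22 × 0.34 → 0.0748 mm².
Path length: 43700 mm³ / 0.0748 mm² → 584224.6 mm.
Time extruding = 584224.6 / 52.5, so 11128.1 s.
Layers = ⌈238/0.22⌉ = 1082.
Layer-change overhead: 1082 × 2.1 → 2272.2 s.
Altogether 11128.1 + 2272.2 = 13400.3 s, i.e. 3.72 hours.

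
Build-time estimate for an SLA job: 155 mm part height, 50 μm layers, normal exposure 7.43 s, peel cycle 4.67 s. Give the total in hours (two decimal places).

Layer count = ceil(155 / 0.05) = 3100.
Per-layer time = 7.43 + 4.67, so 12.1 s.
Total = 3100 × 12.1 = 37510 s = 10.42 hours.

10.42 hours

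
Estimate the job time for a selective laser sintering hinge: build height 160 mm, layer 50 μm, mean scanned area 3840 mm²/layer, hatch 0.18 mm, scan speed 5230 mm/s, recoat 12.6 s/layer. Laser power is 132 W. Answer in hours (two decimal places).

Layer count = ceil(160 / 0.05) = 3200.
Scan path per layer: 3840 / 0.18 → 21333.3 mm.
Per-layer scan time: 21333.3 / 5230 → 4.079 s.
Layer cycle: 4.079 + 12.6 → 16.679 s.
3200 layers × 16.679 s/layer = 53372.8 s, i.e. 14.83 hours.

14.83 hours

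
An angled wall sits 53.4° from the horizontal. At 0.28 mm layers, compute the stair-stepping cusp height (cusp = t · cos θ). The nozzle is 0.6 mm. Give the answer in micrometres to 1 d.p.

166.9 μm

h_c = t·cos θ = 0.28 × 0.5962 = 0.166936 mm (166.9 μm).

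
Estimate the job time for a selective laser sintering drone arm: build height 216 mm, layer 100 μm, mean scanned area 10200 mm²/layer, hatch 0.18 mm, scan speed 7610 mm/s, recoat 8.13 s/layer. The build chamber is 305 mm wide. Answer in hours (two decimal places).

9.35 hours

Layers = ⌈216/0.1⌉ = 2160.
Per-layer scan distance: 10200 / 0.18 → 56666.7 mm.
Laser time per layer = 56666.7 / 7610, so 7.4463 s.
Time per layer = 7.4463 + 8.13, so 15.5763 s.
Total: 2160 × 15.5763 s = 33644.808 s → 9.35 hours.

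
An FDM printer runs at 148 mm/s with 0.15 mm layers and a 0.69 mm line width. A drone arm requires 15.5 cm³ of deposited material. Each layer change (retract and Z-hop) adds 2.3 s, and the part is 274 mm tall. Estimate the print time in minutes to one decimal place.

86.9 minutes

Line area = 0.15 × 0.69 = 0.1035 mm².
Toolpath length = 15.5 cm³ / 0.1035 mm² = 15500 / 0.1035 = 149758.5 mm.
Time extruding = 149758.5 / 148, so 1011.9 s.
Number of layers: 274 / 0.15 → 1827 (rounded up).
Z-hop total = 1827 × 2.3, so 4202.1 s.
Altogether 1011.9 + 4202.1 = 5214 s, i.e. 86.9 minutes.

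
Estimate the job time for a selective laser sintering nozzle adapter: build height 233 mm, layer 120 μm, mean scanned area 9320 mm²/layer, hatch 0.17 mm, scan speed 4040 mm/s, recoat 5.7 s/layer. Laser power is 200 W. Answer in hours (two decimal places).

Layer count = ceil(233 / 0.12) = 1942.
Per-layer scan distance: 9320 / 0.17 → 54823.5 mm.
Scan time per layer = 54823.5 / 4040, so 13.5702 s.
Layer cycle: 13.5702 + 5.7 → 19.2702 s.
1942 layers × 19.2702 s/layer = 37422.7284 s, i.e. 10.40 hours.

10.40 hours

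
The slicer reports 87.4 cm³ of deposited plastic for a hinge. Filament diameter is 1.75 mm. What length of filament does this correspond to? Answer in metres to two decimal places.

Filament cross-section = π × (1.75/2)² = 2.4053 mm².
Length = 87.4 cm³ / 2.4053 mm² = 87400 / 2.4053 = 36336.42 mm = 36.34 m.

36.34 m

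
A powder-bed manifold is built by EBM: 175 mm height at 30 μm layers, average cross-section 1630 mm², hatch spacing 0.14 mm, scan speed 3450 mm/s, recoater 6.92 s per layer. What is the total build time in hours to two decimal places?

16.68 hours

Number of layers: 175 / 0.03 → 5834 (rounded up).
Scan path per layer: 1630 / 0.14 → 11642.9 mm.
Scan time per layer = 11642.9 / 3450, so 3.3748 s.
Per-layer time = 3.3748 + 6.92 = 10.2948 s.
Total: 5834 × 10.2948 s = 60059.8632 s → 16.68 hours.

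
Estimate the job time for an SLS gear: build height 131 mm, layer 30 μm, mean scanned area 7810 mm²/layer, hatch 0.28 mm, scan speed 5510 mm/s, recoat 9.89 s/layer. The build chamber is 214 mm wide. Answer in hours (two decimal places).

Number of layers: 131 / 0.03 → 4367 (rounded up).
Hatch length per layer = 7810 / 0.28, so 27892.9 mm.
Per-layer scan time: 27892.9 / 5510 → 5.0622 s.
Per-layer time = 5.0622 + 9.89, so 14.9522 s.
Total: 4367 × 14.9522 s = 65296.2574 s → 18.14 hours.

18.14 hours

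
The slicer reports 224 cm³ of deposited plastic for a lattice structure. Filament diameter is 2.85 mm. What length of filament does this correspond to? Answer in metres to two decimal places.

35.11 m

A = π r² = π × 1.425² = 6.3794 mm².
Length = 224 cm³ / 6.3794 mm² = 224000 / 6.3794 = 35113.02 mm = 35.11 m.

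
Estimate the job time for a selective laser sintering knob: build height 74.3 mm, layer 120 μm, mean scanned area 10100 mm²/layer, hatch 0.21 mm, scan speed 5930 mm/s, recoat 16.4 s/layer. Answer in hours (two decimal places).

4.22 hours

Layer count = ceil(74.3 / 0.12) = 620.
Hatch length per layer: 10100 / 0.21 → 48095.2 mm.
Laser time per layer = 48095.2 / 5930, so 8.1105 s.
Layer cycle: 8.1105 + 16.4 → 24.5105 s.
620 layers × 24.5105 s/layer = 15196.51 s, i.e. 4.22 hours.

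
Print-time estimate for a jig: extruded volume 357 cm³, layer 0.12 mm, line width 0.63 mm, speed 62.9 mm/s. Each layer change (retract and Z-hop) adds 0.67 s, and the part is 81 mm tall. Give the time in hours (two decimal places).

Extrusion cross-section = 0.12 × 0.63, so 0.0756 mm².
Total extruded path = 357000/0.0756 = 4722222.2 mm.
Print-move time = 4722222.2 / 62.9, so 75075.1 s.
Layers = ⌈81/0.12⌉ = 675.
Layer-change overhead = 675 × 0.67 = 452.25 s.
Altogether 75075.1 + 452.25 = 75527.35 s, i.e. 20.98 hours.

20.98 hours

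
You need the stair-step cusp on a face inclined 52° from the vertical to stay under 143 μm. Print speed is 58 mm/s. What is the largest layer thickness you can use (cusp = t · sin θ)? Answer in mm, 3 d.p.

sin(52°) = 0.7880; t_max = 0.143/0.7880 = 0.181 mm.

0.181 mm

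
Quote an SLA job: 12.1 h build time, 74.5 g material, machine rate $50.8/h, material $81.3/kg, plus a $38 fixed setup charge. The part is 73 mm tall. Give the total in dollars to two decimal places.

$658.74

Machine-time cost = 50.8 × 12.1 = $614.68.
Material cost = 81.3 × 74.5/1000 = $6.05685.
Adding setup: 614.68 + 6.05685 + 38 → 658.73685 ≈ $658.74.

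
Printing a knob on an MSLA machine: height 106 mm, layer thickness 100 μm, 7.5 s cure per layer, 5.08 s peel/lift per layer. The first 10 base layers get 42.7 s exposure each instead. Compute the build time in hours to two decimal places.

3.80 hours

Number of layers: 106 / 0.1 → 1060 (rounded up).
Bottom layers: 10 × (42.7 + 5.08) → 477.8 s.
Regular layers = 1050 × (7.5 + 5.08), so 13209 s.
Total = 477.8 + 13209 = 13686.8 s = 3.80 hours.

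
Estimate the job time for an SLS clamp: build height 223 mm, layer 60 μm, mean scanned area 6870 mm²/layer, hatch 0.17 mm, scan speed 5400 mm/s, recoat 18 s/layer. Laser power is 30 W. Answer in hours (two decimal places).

Layers = ⌈223/0.06⌉ = 3717.
Per-layer scan distance: 6870 / 0.17 → 40411.8 mm.
Per-layer scan time = 40411.8 / 5400, so 7.4837 s.
Time per layer: 7.4837 + 18 → 25.4837 s.
Total: 3717 × 25.4837 s = 94722.9129 s → 26.31 hours.

26.31 hours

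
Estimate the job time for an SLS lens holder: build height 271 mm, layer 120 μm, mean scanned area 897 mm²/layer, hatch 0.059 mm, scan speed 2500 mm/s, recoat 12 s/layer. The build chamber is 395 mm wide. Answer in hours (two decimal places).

11.35 hours

Layers = ⌈271/0.12⌉ = 2259.
Hatch length per layer: 897 / 0.059 → 15203.4 mm.
Per-layer scan time = 15203.4 / 2500 = 6.0814 s.
Per-layer time = 6.0814 + 12, so 18.0814 s.
Total: 2259 × 18.0814 s = 40845.8826 s → 11.35 hours.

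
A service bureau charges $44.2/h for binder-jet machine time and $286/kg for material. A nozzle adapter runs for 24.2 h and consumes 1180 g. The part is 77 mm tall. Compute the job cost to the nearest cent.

Machine cost = 44.2 × 24.2 = $1069.64.
Feedstock cost: 286 × 1180/1000 → $337.48.
Job cost: 1069.64 + 337.48 = $1407.12.

$1407.12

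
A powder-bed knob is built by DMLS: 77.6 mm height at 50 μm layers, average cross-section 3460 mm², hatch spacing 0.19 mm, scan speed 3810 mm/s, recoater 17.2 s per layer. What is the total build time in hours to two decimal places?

Layer count = ceil(77.6 / 0.05) = 1552.
Hatch length per layer = 3460 / 0.19, so 18210.5 mm.
Laser time per layer = 18210.5 / 3810 = 4.7797 s.
Per-layer time = 4.7797 + 17.2, so 21.9797 s.
1552 layers × 21.9797 s/layer = 34112.4944 s, i.e. 9.48 hours.

9.48 hours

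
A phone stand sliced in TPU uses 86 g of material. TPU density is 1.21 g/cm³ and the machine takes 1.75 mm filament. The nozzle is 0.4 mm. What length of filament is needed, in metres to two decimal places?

Volume = 86 g / 1.21 g·cm⁻³ = 71.0744 cm³ = 71074.4 mm³.
Cross-section of 1.75 mm filament: π·(1.75/2)² = 2.4053 mm².
L = V/A = 71074.4/2.4053 = 29549.08 mm → 29.55 m.

29.55 m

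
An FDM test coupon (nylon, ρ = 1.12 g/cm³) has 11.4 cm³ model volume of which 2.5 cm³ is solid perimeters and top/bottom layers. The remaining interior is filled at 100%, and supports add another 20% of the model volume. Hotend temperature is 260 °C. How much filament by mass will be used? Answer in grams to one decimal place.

Volume inside the shell = 11.4 − 2.5 = 8.9 cm³.
Deposited infill = 1.00 × 8.9, so 8.9 cm³.
Support: 0.20 × 11.4 → 2.28 cm³.
Total printed volume = 2.5 + 8.9 + 2.28, so 13.68 cm³.
Mass: 13.68 × 1.12 → 15.3216 g.

15.3 g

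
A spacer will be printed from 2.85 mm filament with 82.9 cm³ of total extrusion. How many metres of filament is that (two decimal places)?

12.99 m

Filament cross-section = π × (2.85/2)² = 6.3794 mm².
L = 82900 mm³ / 6.3794 mm² = 12994.95 mm, i.e. 12.99 m.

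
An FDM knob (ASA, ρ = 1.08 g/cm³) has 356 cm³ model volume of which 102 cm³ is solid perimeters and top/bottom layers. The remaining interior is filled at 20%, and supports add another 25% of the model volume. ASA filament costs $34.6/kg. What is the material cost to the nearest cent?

Interior volume: 356 − 102 → 254 cm³.
Infill volume = 0.20 × 254, so 50.8 cm³.
Support = 0.25 × 356 = 89 cm³.
Deposited volume = 102 + 50.8 + 89 = 241.8 cm³.
Mass = 241.8 × 1.08, so 261.144 g.
Cost = 261.144 g / 1000 × $34.6/kg = $9.04.

$9.04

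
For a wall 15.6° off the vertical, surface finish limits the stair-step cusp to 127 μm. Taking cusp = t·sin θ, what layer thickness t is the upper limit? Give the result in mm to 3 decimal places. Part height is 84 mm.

Layer height = cusp / sin(15.6°) = 0.127 / 0.2689 = 0.472 mm.

0.472 mm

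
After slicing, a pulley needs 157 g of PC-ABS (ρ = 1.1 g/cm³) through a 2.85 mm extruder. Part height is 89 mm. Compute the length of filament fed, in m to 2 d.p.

22.37 m

Extruded volume: 157/1.1 = 142.7273 cm³ (142727.3 mm³).
Cross-section of 2.85 mm filament: π·(2.85/2)² = 6.3794 mm².
Length = 142727.3 / 6.3794 = 22373.15 mm = 22.37 m.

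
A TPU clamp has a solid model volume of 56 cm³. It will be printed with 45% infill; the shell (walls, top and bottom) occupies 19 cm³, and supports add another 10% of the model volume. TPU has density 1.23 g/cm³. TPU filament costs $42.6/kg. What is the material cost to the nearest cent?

$2.16

Infill region = 56 − 19 = 37 cm³.
Infill deposited = 0.45 × 37 = 16.65 cm³.
Support = 0.10 × 56, so 5.6 cm³.
Total printed volume = 19 + 16.65 + 5.6, so 41.25 cm³.
Mass: 41.25 × 1.23 → 50.7375 g.
Cost = 50.7375 g / 1000 × $42.6/kg = $2.16.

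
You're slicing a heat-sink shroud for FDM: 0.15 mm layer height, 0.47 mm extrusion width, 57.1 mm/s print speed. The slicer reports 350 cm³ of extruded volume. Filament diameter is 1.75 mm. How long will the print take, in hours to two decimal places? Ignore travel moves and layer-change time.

24.15 hours

Extrusion cross-section = 0.15 × 0.47, so 0.0705 mm².
Path length: 350000 mm³ / 0.0705 mm² → 4964539 mm.
Extrusion time = 4964539 / 57.1, so 86944.6 s.
Converting: 86944.6 s = 24.15 hours.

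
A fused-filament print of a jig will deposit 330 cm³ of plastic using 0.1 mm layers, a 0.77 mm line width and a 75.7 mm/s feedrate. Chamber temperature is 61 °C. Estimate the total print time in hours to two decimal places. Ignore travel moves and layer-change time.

Bead cross-section = 0.1 × 0.77, so 0.077 mm².
Toolpath length = 330 cm³ / 0.077 mm² = 330000 / 0.077 = 4285714.3 mm.
Print-move time = 4285714.3 / 75.7, so 56614.5 s.
56614.5 s = 15.73 hours.

15.73 hours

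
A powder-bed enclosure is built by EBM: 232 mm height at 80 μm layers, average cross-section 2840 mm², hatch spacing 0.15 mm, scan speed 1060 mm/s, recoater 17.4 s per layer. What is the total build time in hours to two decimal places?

Layer count = ceil(232 / 0.08) = 2900.
Per-layer scan distance = 2840 / 0.15 = 18933.3 mm.
Per-layer scan time = 18933.3 / 1060 = 17.8616 s.
Time per layer: 17.8616 + 17.4 → 35.2616 s.
Build time = 2900 × 35.2616 = 102258.64 s = 28.41 hours.

28.41 hours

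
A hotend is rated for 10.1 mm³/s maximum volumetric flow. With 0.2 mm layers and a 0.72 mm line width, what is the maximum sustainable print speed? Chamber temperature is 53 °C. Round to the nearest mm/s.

70 mm/s

Extrusion cross-section = 0.2 × 0.72, so 0.144 mm².
Max speed = 10.1 / 0.144 = 70.14 ≈ 70 mm/s.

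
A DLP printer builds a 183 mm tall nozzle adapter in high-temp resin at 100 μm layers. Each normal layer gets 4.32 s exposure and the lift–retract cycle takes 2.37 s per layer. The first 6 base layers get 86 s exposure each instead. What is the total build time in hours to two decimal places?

3.54 hours

Layers = ⌈183/0.1⌉ = 1830.
Burn-in layers: 6 × (86 + 2.37) → 530.22 s.
Remaining layers = 1824 × (4.32 + 2.37) = 12202.56 s.
Total = 530.22 + 12202.56 = 12732.78 s = 3.54 hours.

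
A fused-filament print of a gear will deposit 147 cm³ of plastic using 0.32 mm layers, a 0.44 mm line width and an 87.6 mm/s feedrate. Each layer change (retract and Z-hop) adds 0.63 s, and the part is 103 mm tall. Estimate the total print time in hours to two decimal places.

3.37 hours

Extrusion cross-section = 0.32 × 0.44 = 0.1408 mm².
Toolpath length = 147 cm³ / 0.1408 mm² = 147000 / 0.1408 = 1044034.1 mm.
Extrusion time = 1044034.1 / 87.6, so 11918.2 s.
Number of layers: 103 / 0.32 → 322 (rounded up).
Non-print overhead = 322 × 0.63, so 202.86 s.
Altogether 11918.2 + 202.86 = 12121.06 s, i.e. 3.37 hours.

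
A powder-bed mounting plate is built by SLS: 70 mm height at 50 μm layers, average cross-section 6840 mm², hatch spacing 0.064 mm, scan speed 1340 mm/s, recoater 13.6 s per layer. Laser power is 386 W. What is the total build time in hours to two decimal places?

Number of layers: 70 / 0.05 → 1400 (rounded up).
Hatch length per layer: 6840 / 0.064 → 106875 mm.
Per-layer scan time = 106875 / 1340 = 79.7575 s.
Time per layer = 79.7575 + 13.6 = 93.3575 s.
Total: 1400 × 93.3575 s = 130700.5 s → 36.31 hours.

36.31 hours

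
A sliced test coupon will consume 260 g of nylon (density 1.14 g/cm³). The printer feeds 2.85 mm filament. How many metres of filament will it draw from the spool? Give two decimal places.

35.75 m

Volume = 260 g / 1.14 g·cm⁻³ = 228.0702 cm³ = 228070.2 mm³.
A = π r² = π × 1.425² = 6.3794 mm².
Length = 228070.2 / 6.3794 = 35751.04 mm = 35.75 m.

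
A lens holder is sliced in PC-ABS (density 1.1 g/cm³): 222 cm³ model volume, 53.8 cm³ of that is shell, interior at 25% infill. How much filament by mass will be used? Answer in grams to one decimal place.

105.4 g

Interior volume = 222 − 53.8, so 168.2 cm³.
Infill deposited = 0.25 × 168.2, so 42.05 cm³.
Total printed volume = 53.8 + 42.05, so 95.85 cm³.
Mass = 95.85 × 1.1, so 105.435 g.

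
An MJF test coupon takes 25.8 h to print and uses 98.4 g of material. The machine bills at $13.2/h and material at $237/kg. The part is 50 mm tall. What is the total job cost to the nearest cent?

$363.88

Machine-time cost: 13.2 × 25.8 → $340.56.
Feedstock cost = 237 × 98.4/1000, so $23.3208.
Total = 340.56 + 23.3208 = 363.8808 ≈ $363.88.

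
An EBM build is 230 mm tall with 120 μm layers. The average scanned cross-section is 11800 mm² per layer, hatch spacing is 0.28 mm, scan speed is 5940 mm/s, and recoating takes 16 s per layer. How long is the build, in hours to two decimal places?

Layer count = ceil(230 / 0.12) = 1917.
Hatch length per layer = 11800 / 0.28, so 42142.9 mm.
Scan time per layer = 42142.9 / 5940, so 7.0948 s.
Per-layer time = 7.0948 + 16 = 23.0948 s.
Total: 1917 × 23.0948 s = 44272.7316 s → 12.30 hours.

12.30 hours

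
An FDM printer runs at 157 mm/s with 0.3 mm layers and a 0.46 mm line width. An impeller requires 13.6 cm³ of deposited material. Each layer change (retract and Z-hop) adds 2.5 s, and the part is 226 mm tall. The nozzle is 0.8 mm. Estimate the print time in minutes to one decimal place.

Line area = 0.3 × 0.46 = 0.138 mm².
Total extruded path = 13600/0.138 = 98550.7 mm.
Print-move time = 98550.7 / 157 = 627.7 s.
Number of layers: 226 / 0.3 → 754 (rounded up).
Layer-change overhead = 754 × 2.5 = 1885 s.
Total = 627.7 + 1885 = 2512.7 s = 41.9 minutes.

41.9 minutes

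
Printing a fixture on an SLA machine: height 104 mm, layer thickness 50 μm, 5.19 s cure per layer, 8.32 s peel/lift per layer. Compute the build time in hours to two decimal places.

7.81 hours

Layers = ⌈104/0.05⌉ = 2080.
Cycle time = 5.19 + 8.32, so 13.51 s.
Build time: 2080 × 13.51 s = 28100.8 s, i.e. 7.81 hours.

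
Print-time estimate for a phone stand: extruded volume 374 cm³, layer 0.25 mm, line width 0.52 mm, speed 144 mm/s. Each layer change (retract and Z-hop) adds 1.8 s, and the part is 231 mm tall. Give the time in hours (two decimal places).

Line area = 0.25 × 0.52 = 0.13 mm².
Toolpath length = 374 cm³ / 0.13 mm² = 374000 / 0.13 = 2876923.1 mm.
Time extruding = 2876923.1 / 144 = 19978.6 s.
Number of layers: 231 / 0.25 → 924 (rounded up).
Layer-change overhead = 924 × 1.8 = 1663.2 s.
Altogether 19978.6 + 1663.2 = 21641.8 s, i.e. 6.01 hours.

6.01 hours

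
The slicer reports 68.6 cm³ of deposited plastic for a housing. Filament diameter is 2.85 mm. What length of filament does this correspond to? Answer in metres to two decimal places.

10.75 m

Filament cross-section = π × (2.85/2)² = 6.3794 mm².
L = 68600 mm³ / 6.3794 mm² = 10753.36 mm, i.e. 10.75 m.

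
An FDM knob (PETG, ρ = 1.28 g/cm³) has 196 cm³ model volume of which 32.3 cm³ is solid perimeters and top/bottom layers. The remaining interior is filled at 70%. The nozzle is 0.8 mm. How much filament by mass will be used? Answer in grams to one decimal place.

Infill region = 196 − 32.3, so 163.7 cm³.
Infill deposited = 0.70 × 163.7, so 114.59 cm³.
Deposited volume = 32.3 + 114.59, so 146.89 cm³.
Mass = 146.89 × 1.28 = 188.0192 g.

188.0 g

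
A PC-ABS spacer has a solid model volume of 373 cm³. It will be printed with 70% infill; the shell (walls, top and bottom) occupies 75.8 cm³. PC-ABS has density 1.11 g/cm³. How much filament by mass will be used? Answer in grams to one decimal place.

315.1 g

Volume inside the shell = 373 − 75.8 = 297.2 cm³.
Infill volume: 0.70 × 297.2 → 208.04 cm³.
Total printed volume = 75.8 + 208.04, so 283.84 cm³.
Mass = 283.84 × 1.11 = 315.0624 g.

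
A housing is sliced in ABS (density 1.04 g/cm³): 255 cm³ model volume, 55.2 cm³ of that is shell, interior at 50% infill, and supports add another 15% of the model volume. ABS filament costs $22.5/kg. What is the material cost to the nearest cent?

$4.52

Infill region = 255 − 55.2, so 199.8 cm³.
Infill deposited = 0.50 × 199.8 = 99.9 cm³.
Support: 0.15 × 255 → 38.25 cm³.
Total extruded: 55.2 + 99.9 + 38.25 → 193.35 cm³.
Mass = 193.35 × 1.04 = 201.084 g.
Cost = 201.084 g / 1000 × $22.5/kg = $4.52.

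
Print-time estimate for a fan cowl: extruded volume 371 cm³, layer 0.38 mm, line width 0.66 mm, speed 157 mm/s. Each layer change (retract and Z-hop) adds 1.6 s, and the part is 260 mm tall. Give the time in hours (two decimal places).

2.92 hours

Line area: 0.38 × 0.66 → 0.2508 mm².
Total extruded path = 371000/0.2508 = 1479266.3 mm.
Extrusion time = 1479266.3 / 157, so 9422.1 s.
Layer count = ceil(260 / 0.38) = 685.
Z-hop total = 685 × 1.6, so 1096 s.
Altogether 9422.1 + 1096 = 10518.1 s, i.e. 2.92 hours.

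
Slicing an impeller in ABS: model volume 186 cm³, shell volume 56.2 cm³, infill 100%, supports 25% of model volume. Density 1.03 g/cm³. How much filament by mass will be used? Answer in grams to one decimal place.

Interior volume = 186 − 56.2, so 129.8 cm³.
Deposited infill: 1.00 × 129.8 → 129.8 cm³.
Support = 0.25 × 186 = 46.5 cm³.
Deposited volume = 56.2 + 129.8 + 46.5, so 232.5 cm³.
Mass = 232.5 × 1.03 = 239.475 g.

239.5 g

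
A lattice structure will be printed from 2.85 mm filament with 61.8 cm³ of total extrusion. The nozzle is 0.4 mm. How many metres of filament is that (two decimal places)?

A = π r² = π × 1.425² = 6.3794 mm².
L = 61800 mm³ / 6.3794 mm² = 9687.43 mm, i.e. 9.69 m.

9.69 m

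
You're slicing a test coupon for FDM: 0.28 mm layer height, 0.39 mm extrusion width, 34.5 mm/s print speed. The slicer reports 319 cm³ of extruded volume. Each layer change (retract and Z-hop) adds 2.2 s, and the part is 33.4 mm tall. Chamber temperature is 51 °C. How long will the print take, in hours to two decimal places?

Bead cross-section = 0.28 × 0.39 = 0.1092 mm².
Total extruded path = 319000/0.1092 = 2921245.4 mm.
Extrusion time = 2921245.4 / 34.5, so 84673.8 s.
Layers = ⌈33.4/0.28⌉ = 120.
Z-hop total = 120 × 2.2 = 264 s.
Altogether 84673.8 + 264 = 84937.8 s, i.e. 23.59 hours.

23.59 hours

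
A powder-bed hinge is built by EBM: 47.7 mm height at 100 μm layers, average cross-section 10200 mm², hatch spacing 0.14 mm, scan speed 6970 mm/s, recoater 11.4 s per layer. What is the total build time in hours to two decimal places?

Number of layers: 47.7 / 0.1 → 477 (rounded up).
Per-layer scan distance = 10200 / 0.14 = 72857.1 mm.
Per-layer scan time: 72857.1 / 6970 → 10.453 s.
Layer cycle = 10.453 + 11.4, so 21.853 s.
Total: 477 × 21.853 s = 10423.881 s → 2.90 hours.

2.90 hours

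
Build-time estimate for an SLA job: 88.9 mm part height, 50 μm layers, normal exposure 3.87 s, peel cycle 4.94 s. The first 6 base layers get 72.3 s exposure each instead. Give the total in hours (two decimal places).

Number of layers: 88.9 / 0.05 → 1778 (rounded up).
Burn-in layers: 6 × (72.3 + 4.94) → 463.44 s.
Remaining layers: 1772 × (3.87 + 4.94) → 15611.32 s.
Sum: 463.44 + 15611.32 = 16074.76 s → 4.47 hours.

4.47 hours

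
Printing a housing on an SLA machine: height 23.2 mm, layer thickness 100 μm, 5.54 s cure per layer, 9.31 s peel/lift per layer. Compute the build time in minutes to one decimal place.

57.4 minutes

Number of layers: 23.2 / 0.1 → 232 (rounded up).
Cycle time: 5.54 + 9.31 → 14.85 s.
Total = 232 × 14.85 = 3445.2 s = 57.4 minutes.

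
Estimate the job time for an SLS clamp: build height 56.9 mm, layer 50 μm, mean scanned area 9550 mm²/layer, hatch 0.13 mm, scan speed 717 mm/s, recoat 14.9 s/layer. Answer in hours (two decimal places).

37.10 hours

Layers = ⌈56.9/0.05⌉ = 1138.
Hatch length per layer = 9550 / 0.13, so 73461.5 mm.
Scan time per layer = 73461.5 / 717 = 102.4568 s.
Layer cycle: 102.4568 + 14.9 → 117.3568 s.
Build time = 1138 × 117.3568 = 133552.0384 s = 37.10 hours.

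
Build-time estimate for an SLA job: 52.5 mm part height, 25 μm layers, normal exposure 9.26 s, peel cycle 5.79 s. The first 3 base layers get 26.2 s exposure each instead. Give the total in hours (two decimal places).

8.79 hours

Number of layers: 52.5 / 0.025 → 2100 (rounded up).
Base layers = 3 × (26.2 + 5.79), so 95.97 s.
Regular layers = 2097 × (9.26 + 5.79), so 31559.85 s.
Total = 95.97 + 31559.85 = 31655.82 s = 8.79 hours.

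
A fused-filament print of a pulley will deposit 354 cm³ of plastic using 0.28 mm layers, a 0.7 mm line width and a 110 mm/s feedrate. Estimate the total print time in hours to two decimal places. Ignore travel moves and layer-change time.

Extrusion cross-section = 0.28 × 0.7, so 0.196 mm².
Toolpath length = 354 cm³ / 0.196 mm² = 354000 / 0.196 = 1806122.4 mm.
Print-move time: 1806122.4 / 110 → 16419.3 s.
16419.3 s = 4.56 hours.

4.56 hours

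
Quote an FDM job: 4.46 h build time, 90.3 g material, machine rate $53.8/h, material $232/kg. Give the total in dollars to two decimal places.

Machine cost: 53.8 × 4.46 → $239.948.
Material cost: 232 × 90.3/1000 → $20.9496.
Job cost: 239.948 + 20.9496 = 260.8976 ≈ $260.90.

$260.90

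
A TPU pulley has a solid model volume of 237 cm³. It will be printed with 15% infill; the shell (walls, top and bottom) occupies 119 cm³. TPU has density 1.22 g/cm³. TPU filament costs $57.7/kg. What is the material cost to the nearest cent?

$9.62

Interior volume = 237 − 119, so 118 cm³.
Infill deposited = 0.15 × 118 = 17.7 cm³.
Deposited volume = 119 + 17.7, so 136.7 cm³.
Mass = 136.7 × 1.22, so 166.774 g.
At $57.7/kg: 166.774/1000 × 57.7 = $9.62.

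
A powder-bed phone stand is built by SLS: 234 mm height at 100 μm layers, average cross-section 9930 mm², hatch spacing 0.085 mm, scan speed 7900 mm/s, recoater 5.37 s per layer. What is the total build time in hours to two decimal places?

Layers = ⌈234/0.1⌉ = 2340.
Scan path per layer = 9930 / 0.085, so 116823.5 mm.
Laser time per layer = 116823.5 / 7900 = 14.7878 s.
Time per layer = 14.7878 + 5.37, so 20.1578 s.
Build time = 2340 × 20.1578 = 47169.252 s = 13.10 hours.

13.10 hours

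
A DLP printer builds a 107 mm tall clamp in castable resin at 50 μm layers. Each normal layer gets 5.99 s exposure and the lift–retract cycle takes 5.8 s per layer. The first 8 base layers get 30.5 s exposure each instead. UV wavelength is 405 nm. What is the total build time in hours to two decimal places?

7.06 hours

Number of layers: 107 / 0.05 → 2140 (rounded up).
Base layers = 8 × (30.5 + 5.8), so 290.4 s.
Normal layers = 2132 × (5.99 + 5.8), so 25136.28 s.
Total = 290.4 + 25136.28 = 25426.68 s = 7.06 hours.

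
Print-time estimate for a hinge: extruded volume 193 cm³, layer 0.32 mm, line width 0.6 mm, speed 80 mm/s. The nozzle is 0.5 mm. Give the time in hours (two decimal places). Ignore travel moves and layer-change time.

Bead cross-section = 0.32 × 0.6 = 0.192 mm².
Total extruded path = 193000/0.192 = 1005208.3 mm.
Time extruding: 1005208.3 / 80 → 12565.1 s.
In the requested units: 12565.1 s = 3.49 hours.

3.49 hours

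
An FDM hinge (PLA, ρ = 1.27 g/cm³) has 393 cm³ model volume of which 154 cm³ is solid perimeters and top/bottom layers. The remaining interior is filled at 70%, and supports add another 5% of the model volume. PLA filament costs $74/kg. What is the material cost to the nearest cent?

Volume inside the shell = 393 − 154, so 239 cm³.
Infill volume = 0.70 × 239, so 167.3 cm³.
Support = 0.05 × 393 = 19.65 cm³.
Total extruded = 154 + 167.3 + 19.65, so 340.95 cm³.
Mass: 340.95 × 1.27 → 433.0065 g.
Cost = 433.0065 g / 1000 × $74/kg = $32.04.

$32.04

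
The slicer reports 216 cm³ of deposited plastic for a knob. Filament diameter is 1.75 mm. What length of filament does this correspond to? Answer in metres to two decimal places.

A = π r² = π × 0.875² = 2.4053 mm².
L = 216000 mm³ / 2.4053 mm² = 89801.69 mm, i.e. 89.80 m.

89.80 m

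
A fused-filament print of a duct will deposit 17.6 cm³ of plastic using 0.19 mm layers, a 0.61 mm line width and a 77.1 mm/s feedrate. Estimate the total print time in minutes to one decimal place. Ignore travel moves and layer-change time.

Bead cross-section = 0.19 × 0.61, so 0.1159 mm².
Toolpath length = 17.6 cm³ / 0.1159 mm² = 17600 / 0.1159 = 151855 mm.
Print-move time = 151855 / 77.1 = 1969.6 s.
1969.6 s = 32.8 minutes.

32.8 minutes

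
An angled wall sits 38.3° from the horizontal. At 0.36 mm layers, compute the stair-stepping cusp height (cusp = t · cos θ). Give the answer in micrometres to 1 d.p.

h_c = t·cos θ = 0.36 × 0.7848 = 0.282528 mm (282.5 μm).

282.5 μm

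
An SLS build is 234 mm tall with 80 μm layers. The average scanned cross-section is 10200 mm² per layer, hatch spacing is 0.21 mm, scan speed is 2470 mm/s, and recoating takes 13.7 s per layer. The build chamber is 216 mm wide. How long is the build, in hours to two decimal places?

Layer count = ceil(234 / 0.08) = 2925.
Per-layer scan distance = 10200 / 0.21, so 48571.4 mm.
Scan time per layer = 48571.4 / 2470 = 19.6645 s.
Layer cycle = 19.6645 + 13.7, so 33.3645 s.
Total: 2925 × 33.3645 s = 97591.1625 s → 27.11 hours.

27.11 hours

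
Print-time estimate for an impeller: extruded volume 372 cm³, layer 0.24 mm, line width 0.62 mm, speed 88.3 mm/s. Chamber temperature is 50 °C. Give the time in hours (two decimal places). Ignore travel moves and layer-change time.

7.86 hours

Extrusion cross-section: 0.24 × 0.62 → 0.1488 mm².
Total extruded path = 372000/0.1488 = 2500000 mm.
Time extruding = 2500000 / 88.3, so 28312.6 s.
Converting: 28312.6 s = 7.86 hours.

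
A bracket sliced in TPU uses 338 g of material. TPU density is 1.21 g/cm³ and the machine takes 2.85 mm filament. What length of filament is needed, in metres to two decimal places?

43.79 m

Volume = 338 g / 1.21 g·cm⁻³ = 279.3388 cm³ = 279338.8 mm³.
A = π r² = π × 1.425² = 6.3794 mm².
L = V/A = 279338.8/6.3794 = 43787.63 mm → 43.79 m.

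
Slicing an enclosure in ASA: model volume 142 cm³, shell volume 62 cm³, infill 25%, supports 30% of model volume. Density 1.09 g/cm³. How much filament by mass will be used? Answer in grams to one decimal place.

135.8 g

Interior volume = 142 − 62 = 80 cm³.
Deposited infill = 0.25 × 80 = 20 cm³.
Support = 0.30 × 142, so 42.6 cm³.
Total extruded: 62 + 20 + 42.6 → 124.6 cm³.
Mass: 124.6 × 1.09 → 135.814 g.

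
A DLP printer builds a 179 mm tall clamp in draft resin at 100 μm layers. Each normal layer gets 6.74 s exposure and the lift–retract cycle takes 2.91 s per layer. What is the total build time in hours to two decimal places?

Layer count = ceil(179 / 0.1) = 1790.
Cycle time = 6.74 + 2.91, so 9.65 s.
Build time: 1790 × 9.65 s = 17273.5 s, i.e. 4.80 hours.

4.80 hours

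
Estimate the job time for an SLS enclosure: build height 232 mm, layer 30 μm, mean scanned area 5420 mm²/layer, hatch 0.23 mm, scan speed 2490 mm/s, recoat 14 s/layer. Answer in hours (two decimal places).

50.41 hours

Layers = ⌈232/0.03⌉ = 7734.
Hatch length per layer = 5420 / 0.23, so 23565.2 mm.
Scan time per layer = 23565.2 / 2490, so 9.4639 s.
Time per layer = 9.4639 + 14 = 23.4639 s.
Build time = 7734 × 23.4639 = 181469.8026 s = 50.41 hours.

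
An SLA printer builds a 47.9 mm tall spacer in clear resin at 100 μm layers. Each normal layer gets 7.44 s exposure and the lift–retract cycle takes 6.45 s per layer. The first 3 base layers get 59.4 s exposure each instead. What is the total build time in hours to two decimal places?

Number of layers: 47.9 / 0.1 → 479 (rounded up).
Bottom layers = 3 × (59.4 + 6.45) = 197.55 s.
Remaining layers: 476 × (7.44 + 6.45) → 6611.64 s.
Sum: 197.55 + 6611.64 = 6809.19 s → 1.89 hours.

1.89 hours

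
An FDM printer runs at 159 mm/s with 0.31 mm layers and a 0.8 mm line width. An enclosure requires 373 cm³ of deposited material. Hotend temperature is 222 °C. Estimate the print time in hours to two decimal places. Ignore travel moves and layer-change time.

2.63 hours

Bead cross-section: 0.31 × 0.8 → 0.248 mm².
Path length: 373000 mm³ / 0.248 mm² → 1504032.3 mm.
Extrusion time = 1504032.3 / 159, so 9459.3 s.
Converting: 9459.3 s = 2.63 hours.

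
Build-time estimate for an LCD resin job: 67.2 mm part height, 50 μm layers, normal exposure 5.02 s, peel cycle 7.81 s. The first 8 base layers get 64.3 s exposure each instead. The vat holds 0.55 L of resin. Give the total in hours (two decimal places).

4.92 hours

Layer count = ceil(67.2 / 0.05) = 1344.
Base layers: 8 × (64.3 + 7.81) → 576.88 s.
Regular layers = 1336 × (5.02 + 7.81), so 17140.88 s.
Sum: 576.88 + 17140.88 = 17717.76 s → 4.92 hours.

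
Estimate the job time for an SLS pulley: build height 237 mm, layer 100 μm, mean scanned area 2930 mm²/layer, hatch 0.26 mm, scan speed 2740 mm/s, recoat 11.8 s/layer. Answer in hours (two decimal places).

10.48 hours

Number of layers: 237 / 0.1 → 2370 (rounded up).
Hatch length per layer = 2930 / 0.26, so 11269.2 mm.
Laser time per layer = 11269.2 / 2740 = 4.1128 s.
Layer cycle: 4.1128 + 11.8 → 15.9128 s.
Build time = 2370 × 15.9128 = 37713.336 s = 10.48 hours.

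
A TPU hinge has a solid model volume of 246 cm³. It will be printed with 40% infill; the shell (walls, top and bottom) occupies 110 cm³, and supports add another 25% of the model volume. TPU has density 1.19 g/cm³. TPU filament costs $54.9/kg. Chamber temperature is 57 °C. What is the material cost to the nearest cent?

$14.76

Interior volume = 246 − 110 = 136 cm³.
Infill deposited: 0.40 × 136 → 54.4 cm³.
Support = 0.25 × 246, so 61.5 cm³.
Deposited volume = 110 + 54.4 + 61.5, so 225.9 cm³.
Mass: 225.9 × 1.19 → 268.821 g.
At $54.9/kg: 268.821/1000 × 54.9 = $14.76.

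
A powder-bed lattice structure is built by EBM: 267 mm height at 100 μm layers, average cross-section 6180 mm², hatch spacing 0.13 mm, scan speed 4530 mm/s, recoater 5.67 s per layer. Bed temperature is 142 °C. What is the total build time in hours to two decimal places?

Layer count = ceil(267 / 0.1) = 2670.
Scan path per layer = 6180 / 0.13 = 47538.5 mm.
Beam time per layer: 47538.5 / 4530 → 10.4942 s.
Layer cycle = 10.4942 + 5.67, so 16.1642 s.
2670 layers × 16.1642 s/layer = 43158.414 s, i.e. 11.99 hours.

11.99 hours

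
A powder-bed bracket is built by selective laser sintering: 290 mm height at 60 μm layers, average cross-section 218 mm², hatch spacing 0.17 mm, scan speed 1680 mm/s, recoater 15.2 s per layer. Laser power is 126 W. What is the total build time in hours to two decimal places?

21.44 hours

Number of layers: 290 / 0.06 → 4834 (rounded up).
Per-layer scan distance = 218 / 0.17, so 1282.4 mm.
Per-layer scan time = 1282.4 / 1680 = 0.7633 s.
Per-layer time: 0.7633 + 15.2 → 15.9633 s.
Build time = 4834 × 15.9633 = 77166.5922 s = 21.44 hours.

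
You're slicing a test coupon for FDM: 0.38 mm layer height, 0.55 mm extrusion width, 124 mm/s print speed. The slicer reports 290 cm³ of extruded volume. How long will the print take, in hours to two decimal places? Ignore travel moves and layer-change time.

3.11 hours

Bead cross-section = 0.38 × 0.55, so 0.209 mm².
Total extruded path = 290000/0.209 = 1387559.8 mm.
Time extruding: 1387559.8 / 124 → 11190 s.
11190 s = 3.11 hours.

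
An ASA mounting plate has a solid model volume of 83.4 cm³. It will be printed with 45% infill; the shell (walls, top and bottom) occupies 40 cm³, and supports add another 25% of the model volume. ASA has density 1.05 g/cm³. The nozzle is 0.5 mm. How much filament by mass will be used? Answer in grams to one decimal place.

Volume inside the shell: 83.4 − 40 → 43.4 cm³.
Deposited infill = 0.45 × 43.4 = 19.53 cm³.
Support: 0.25 × 83.4 → 20.85 cm³.
Total extruded = 40 + 19.53 + 20.85 = 80.38 cm³.
Mass: 80.38 × 1.05 → 84.399 g.

84.4 g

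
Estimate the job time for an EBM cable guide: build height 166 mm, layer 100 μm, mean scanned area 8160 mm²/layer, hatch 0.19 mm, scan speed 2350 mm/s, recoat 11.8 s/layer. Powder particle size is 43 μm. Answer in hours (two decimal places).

13.87 hours

Number of layers: 166 / 0.1 → 1660 (rounded up).
Scan path per layer: 8160 / 0.19 → 42947.4 mm.
Per-layer scan time: 42947.4 / 2350 → 18.2755 s.
Time per layer = 18.2755 + 11.8 = 30.0755 s.
Total: 1660 × 30.0755 s = 49925.33 s → 13.87 hours.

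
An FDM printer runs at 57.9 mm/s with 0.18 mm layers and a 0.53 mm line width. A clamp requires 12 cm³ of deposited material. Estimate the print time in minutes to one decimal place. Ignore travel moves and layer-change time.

Line area = 0.18 × 0.53 = 0.0954 mm².
Toolpath length = 12 cm³ / 0.0954 mm² = 12000 / 0.0954 = 125786.2 mm.
Print-move time: 125786.2 / 57.9 → 2172.5 s.
In the requested units: 2172.5 s = 36.2 minutes.

36.2 minutes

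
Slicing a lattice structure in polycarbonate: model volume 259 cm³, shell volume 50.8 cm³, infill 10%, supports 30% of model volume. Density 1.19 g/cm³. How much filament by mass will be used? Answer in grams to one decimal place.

Volume inside the shell = 259 − 50.8, so 208.2 cm³.
Deposited infill: 0.10 × 208.2 → 20.82 cm³.
Support = 0.30 × 259, so 77.7 cm³.
Deposited volume = 50.8 + 20.82 + 77.7 = 149.32 cm³.
Mass = 149.32 × 1.19, so 177.6908 g.

177.7 g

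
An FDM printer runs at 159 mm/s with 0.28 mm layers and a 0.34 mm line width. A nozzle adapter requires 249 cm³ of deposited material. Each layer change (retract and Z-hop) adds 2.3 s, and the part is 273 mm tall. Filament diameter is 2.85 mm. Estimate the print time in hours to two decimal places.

5.19 hours

Line area = 0.28 × 0.34 = 0.0952 mm².
Path length: 249000 mm³ / 0.0952 mm² → 2615546.2 mm.
Extrusion time: 2615546.2 / 159 → 16450 s.
Layer count = ceil(273 / 0.28) = 975.
Layer-change overhead = 975 × 2.3, so 2242.5 s.
Altogether 16450 + 2242.5 = 18692.5 s, i.e. 5.19 hours.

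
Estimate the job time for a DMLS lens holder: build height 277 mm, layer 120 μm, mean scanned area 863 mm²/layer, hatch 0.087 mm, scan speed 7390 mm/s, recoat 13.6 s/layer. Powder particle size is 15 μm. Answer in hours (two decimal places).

9.58 hours

Number of layers: 277 / 0.12 → 2309 (rounded up).
Per-layer scan distance = 863 / 0.087 = 9919.5 mm.
Per-layer scan time = 9919.5 / 7390, so 1.3423 s.
Per-layer time = 1.3423 + 13.6, so 14.9423 s.
Total: 2309 × 14.9423 s = 34501.7707 s → 9.58 hours.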